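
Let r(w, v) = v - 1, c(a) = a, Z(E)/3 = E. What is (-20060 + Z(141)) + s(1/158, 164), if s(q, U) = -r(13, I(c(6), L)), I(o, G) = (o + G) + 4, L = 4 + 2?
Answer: -19652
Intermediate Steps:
Z(E) = 3*E
L = 6
I(o, G) = 4 + G + o (I(o, G) = (G + o) + 4 = 4 + G + o)
r(w, v) = -1 + v
s(q, U) = -15 (s(q, U) = -(-1 + (4 + 6 + 6)) = -(-1 + 16) = -1*15 = -15)
(-20060 + Z(141)) + s(1/158, 164) = (-20060 + 3*141) - 15 = (-20060 + 423) - 15 = -19637 - 15 = -19652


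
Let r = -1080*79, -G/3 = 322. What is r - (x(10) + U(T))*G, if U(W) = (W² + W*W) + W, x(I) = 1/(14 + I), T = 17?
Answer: 1957961/4 ≈ 4.8949e+5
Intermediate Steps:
G = -966 (G = -3*322 = -966)
r = -85320
U(W) = W + 2*W² (U(W) = (W² + W²) + W = 2*W² + W = W + 2*W²)
r - (x(10) + U(T))*G = -85320 - (1/(14 + 10) + 17*(1 + 2*17))*(-966) = -85320 - (1/24 + 17*(1 + 34))*(-966) = -85320 - (1/24 + 17*35)*(-966) = -85320 - (1/24 + 595)*(-966) = -85320 - 14281*(-966)/24 = -85320 - 1*(-2299241/4) = -85320 + 2299241/4 = 1957961/4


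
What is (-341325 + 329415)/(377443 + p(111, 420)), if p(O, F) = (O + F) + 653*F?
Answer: -5955/326117 ≈ -0.018260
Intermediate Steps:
p(O, F) = O + 654*F (p(O, F) = (F + O) + 653*F = O + 654*F)
(-341325 + 329415)/(377443 + p(111, 420)) = (-341325 + 329415)/(377443 + (111 + 654*420)) = -11910/(377443 + (111 + 274680)) = -11910/(377443 + 274791) = -11910/652234 = -11910*1/652234 = -5955/326117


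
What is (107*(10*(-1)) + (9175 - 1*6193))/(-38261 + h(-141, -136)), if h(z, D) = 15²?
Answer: -478/9509 ≈ -0.050268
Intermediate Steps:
h(z, D) = 225
(107*(10*(-1)) + (9175 - 1*6193))/(-38261 + h(-141, -136)) = (107*(10*(-1)) + (9175 - 1*6193))/(-38261 + 225) = (107*(-10) + (9175 - 6193))/(-38036) = (-1070 + 2982)*(-1/38036) = 1912*(-1/38036) = -478/9509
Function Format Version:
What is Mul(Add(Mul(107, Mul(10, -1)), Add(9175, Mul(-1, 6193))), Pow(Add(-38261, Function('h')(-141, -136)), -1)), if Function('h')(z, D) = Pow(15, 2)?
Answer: Rational(-478, 9509) ≈ -0.050268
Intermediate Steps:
Function('h')(z, D) = 225
Mul(Add(Mul(107, Mul(10, -1)), Add(9175, Mul(-1, 6193))), Pow(Add(-38261, Function('h')(-141, -136)), -1)) = Mul(Add(Mul(107, Mul(10, -1)), Add(9175, Mul(-1, 6193))), Pow(Add(-38261, 225), -1)) = Mul(Add(Mul(107, -10), Add(9175, -6193)), Pow(-38036, -1)) = Mul(Add(-1070, 2982), Rational(-1, 38036)) = Mul(1912, Rational(-1, 38036)) = Rational(-478, 9509)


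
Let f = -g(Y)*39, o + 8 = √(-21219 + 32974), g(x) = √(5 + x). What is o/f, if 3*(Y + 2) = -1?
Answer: √6*(8 - √11755)/156 ≈ -1.5768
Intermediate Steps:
Y = -7/3 (Y = -2 + (⅓)*(-1) = -2 - ⅓ = -7/3 ≈ -2.3333)
o = -8 + √11755 (o = -8 + √(-21219 + 32974) = -8 + √11755 ≈ 100.42)
f = -26*√6 (f = -√(5 - 7/3)*39 = -√(8/3)*39 = -2*√6/3*39 = -26*√6 ≈ -63.687)
o/f = (-8 + √11755)/((-26*√6)) = (-8 + √11755)*(-√6/156) = -√6*(-8 + √11755)/156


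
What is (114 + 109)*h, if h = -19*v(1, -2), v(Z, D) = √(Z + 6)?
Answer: -4237*√7 ≈ -11210.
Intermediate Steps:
v(Z, D) = √(6 + Z)
h = -19*√7 (h = -19*√(6 + 1) = -19*√7 ≈ -50.269)
(114 + 109)*h = (114 + 109)*(-19*√7) = 223*(-19*√7) = -4237*√7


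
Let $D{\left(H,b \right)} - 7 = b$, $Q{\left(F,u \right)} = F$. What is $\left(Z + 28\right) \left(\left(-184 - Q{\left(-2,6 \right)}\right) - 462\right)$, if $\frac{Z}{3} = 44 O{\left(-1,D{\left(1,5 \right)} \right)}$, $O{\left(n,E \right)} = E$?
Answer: $-1038128$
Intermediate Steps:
$D{\left(H,b \right)} = 7 + b$
$Z = 1584$ ($Z = 3 \cdot 44 \left(7 + 5\right) = 3 \cdot 44 \cdot 12 = 3 \cdot 528 = 1584$)
$\left(Z + 28\right) \left(\left(-184 - Q{\left(-2,6 \right)}\right) - 462\right) = \left(1584 + 28\right) \left(\left(-184 - -2\right) - 462\right) = 1612 \left(\left(-184 + 2\right) - 462\right) = 1612 \left(-182 - 462\right) = 1612 \left(-644\right) = -1038128$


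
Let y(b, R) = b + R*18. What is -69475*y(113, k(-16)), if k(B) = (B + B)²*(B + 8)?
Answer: 10236654925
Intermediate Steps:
k(B) = 4*B²*(8 + B) (k(B) = (2*B)²*(8 + B) = (4*B²)*(8 + B) = 4*B²*(8 + B))
y(b, R) = b + 18*R
-69475*y(113, k(-16)) = -69475/(1/(113 + 18*(4*(-16)²*(8 - 16)))) = -69475/(1/(113 + 18*(4*256*(-8)))) = -69475/(1/(113 + 18*(-8192))) = -69475/(1/(113 - 147456)) = -69475/(1/(-147343)) = -69475/(-1/147343) = -69475*(-147343) = 10236654925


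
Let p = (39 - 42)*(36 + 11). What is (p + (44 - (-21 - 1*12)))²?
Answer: 4096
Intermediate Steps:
p = -141 (p = -3*47 = -141)
(p + (44 - (-21 - 1*12)))² = (-141 + (44 - (-21 - 1*12)))² = (-141 + (44 - (-21 - 12)))² = (-141 + (44 - 1*(-33)))² = (-141 + (44 + 33))² = (-141 + 77)² = (-64)² = 4096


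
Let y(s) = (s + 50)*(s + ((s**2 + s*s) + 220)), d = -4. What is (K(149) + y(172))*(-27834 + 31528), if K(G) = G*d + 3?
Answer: 48841059538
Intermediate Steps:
y(s) = (50 + s)*(220 + s + 2*s**2) (y(s) = (50 + s)*(s + ((s**2 + s**2) + 220)) = (50 + s)*(s + (2*s**2 + 220)) = (50 + s)*(s + (220 + 2*s**2)) = (50 + s)*(220 + s + 2*s**2))
K(G) = 3 - 4*G (K(G) = G*(-4) + 3 = -4*G + 3 = 3 - 4*G)
(K(149) + y(172))*(-27834 + 31528) = ((3 - 4*149) + (11000 + 2*172**3 + 101*172**2 + 270*172))*(-27834 + 31528) = ((3 - 596) + (11000 + 2*5088448 + 101*29584 + 46440))*3694 = (-593 + (11000 + 10176896 + 2987984 + 46440))*3694 = (-593 + 13222320)*3694 = 13221727*3694 = 48841059538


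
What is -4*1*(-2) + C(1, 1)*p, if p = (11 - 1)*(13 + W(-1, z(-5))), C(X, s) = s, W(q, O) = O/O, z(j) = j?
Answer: 148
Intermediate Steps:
W(q, O) = 1
p = 140 (p = (11 - 1)*(13 + 1) = 10*14 = 140)
-4*1*(-2) + C(1, 1)*p = -4*1*(-2) + 1*140 = -4*(-2) + 140 = 8 + 140 = 148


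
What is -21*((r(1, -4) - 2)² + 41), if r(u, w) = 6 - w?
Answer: -2205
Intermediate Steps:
-21*((r(1, -4) - 2)² + 41) = -21*(((6 - 1*(-4)) - 2)² + 41) = -21*(((6 + 4) - 2)² + 41) = -21*((10 - 2)² + 41) = -21*(8² + 41) = -21*(64 + 41) = -21*105 = -2205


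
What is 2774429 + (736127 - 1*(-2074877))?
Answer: 5585433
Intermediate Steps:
2774429 + (736127 - 1*(-2074877)) = 2774429 + (736127 + 2074877) = 2774429 + 2811004 = 5585433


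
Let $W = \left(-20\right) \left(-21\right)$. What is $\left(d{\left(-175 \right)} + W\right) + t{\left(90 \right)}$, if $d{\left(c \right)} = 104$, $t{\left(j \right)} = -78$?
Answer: $446$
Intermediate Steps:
$W = 420$
$\left(d{\left(-175 \right)} + W\right) + t{\left(90 \right)} = \left(104 + 420\right) - 78 = 524 - 78 = 446$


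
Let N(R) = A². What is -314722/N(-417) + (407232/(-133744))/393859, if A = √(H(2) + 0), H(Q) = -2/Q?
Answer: 1036148974657630/3292267381 ≈ 3.1472e+5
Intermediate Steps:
A = I (A = √(-2/2 + 0) = √(-2*½ + 0) = √(-1 + 0) = √(-1) = I ≈ 1.0*I)
N(R) = -1 (N(R) = I² = -1)
-314722/N(-417) + (407232/(-133744))/393859 = -314722/(-1) + (407232/(-133744))/393859 = -314722*(-1) + (407232*(-1/133744))*(1/393859) = 314722 - 25452/8359*1/393859 = 314722 - 25452/3292267381 = 1036148974657630/3292267381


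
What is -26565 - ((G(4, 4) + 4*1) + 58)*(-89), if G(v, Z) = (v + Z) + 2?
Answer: -20157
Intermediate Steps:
G(v, Z) = 2 + Z + v (G(v, Z) = (Z + v) + 2 = 2 + Z + v)
-26565 - ((G(4, 4) + 4*1) + 58)*(-89) = -26565 - (((2 + 4 + 4) + 4*1) + 58)*(-89) = -26565 - ((10 + 4) + 58)*(-89) = -26565 - (14 + 58)*(-89) = -26565 - 72*(-89) = -26565 - 1*(-6408) = -26565 + 6408 = -20157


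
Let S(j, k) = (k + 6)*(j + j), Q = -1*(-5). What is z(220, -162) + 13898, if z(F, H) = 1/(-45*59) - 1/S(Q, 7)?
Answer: 959378383/69030 ≈ 13898.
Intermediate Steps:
Q = 5
S(j, k) = 2*j*(6 + k) (S(j, k) = (6 + k)*(2*j) = 2*j*(6 + k))
z(F, H) = -557/69030 (z(F, H) = 1/(-45*59) - 1/(2*5*(6 + 7)) = -1/45*1/59 - 1/(2*5*13) = -1/2655 - 1/130 = -557/69030)
z(220, -162) + 13898 = -557/69030 + 13898 = 959378383/69030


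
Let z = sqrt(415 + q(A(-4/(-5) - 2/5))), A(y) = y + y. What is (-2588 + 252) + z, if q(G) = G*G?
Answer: -2336 + sqrt(10391)/5 ≈ -2315.6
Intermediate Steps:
A(y) = 2*y
q(G) = G**2
z = sqrt(10391)/5 (z = sqrt(415 + (2*(-4/(-5) - 2/5))**2) = sqrt(415 + (2*(-4*(-1/5) - 2*1/5))**2) = sqrt(415 + (2*(4/5 - 2/5))**2) = sqrt(415 + (2*(2/5))**2) = sqrt(415 + (4/5)**2) = sqrt(415 + 16/25) = sqrt(10391/25) = sqrt(10391)/5 ≈ 20.387)
(-2588 + 252) + z = (-2588 + 252) + sqrt(10391)/5 = -2336 + sqrt(10391)/5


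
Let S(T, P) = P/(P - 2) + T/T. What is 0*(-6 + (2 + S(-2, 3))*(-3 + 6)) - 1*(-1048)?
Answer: 1048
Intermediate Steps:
S(T, P) = 1 + P/(-2 + P) (S(T, P) = P/(-2 + P) + 1 = 1 + P/(-2 + P))
0*(-6 + (2 + S(-2, 3))*(-3 + 6)) - 1*(-1048) = 0*(-6 + (2 + 2*(-1 + 3)/(-2 + 3))*(-3 + 6)) - 1*(-1048) = 0*(-6 + (2 + 2*2/1)*3) + 1048 = 0*(-6 + (2 + 2*1*2)*3) + 1048 = 0*(-6 + (2 + 4)*3) + 1048 = 0*(-6 + 6*3) + 1048 = 0*(-6 + 18) + 1048 = 0*12 + 1048 = 0 + 1048 = 1048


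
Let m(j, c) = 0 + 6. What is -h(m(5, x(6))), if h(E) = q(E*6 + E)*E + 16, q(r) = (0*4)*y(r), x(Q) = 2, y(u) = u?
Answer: -16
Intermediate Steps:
m(j, c) = 6
q(r) = 0 (q(r) = (0*4)*r = 0*r = 0)
h(E) = 16 (h(E) = 0*E + 16 = 0 + 16 = 16)
-h(m(5, x(6))) = -1*16 = -16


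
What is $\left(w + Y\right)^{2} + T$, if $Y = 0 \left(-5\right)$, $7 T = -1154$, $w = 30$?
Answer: $\frac{5146}{7} \approx 735.14$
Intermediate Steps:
$T = - \frac{1154}{7}$ ($T = \frac{1}{7} \left(-1154\right) = - \frac{1154}{7} \approx -164.86$)
$Y = 0$
$\left(w + Y\right)^{2} + T = \left(30 + 0\right)^{2} - \frac{1154}{7} = 30^{2} - \frac{1154}{7} = 900 - \frac{1154}{7} = \frac{5146}{7}$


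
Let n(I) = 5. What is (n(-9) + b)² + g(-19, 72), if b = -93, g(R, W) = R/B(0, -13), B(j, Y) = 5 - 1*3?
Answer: 15469/2 ≈ 7734.5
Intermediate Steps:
B(j, Y) = 2 (B(j, Y) = 5 - 3 = 2)
g(R, W) = R/2
(n(-9) + b)² + g(-19, 72) = (5 - 93)² + (½)*(-19) = (-88)² - 19/2 = 7744 - 19/2 = 15469/2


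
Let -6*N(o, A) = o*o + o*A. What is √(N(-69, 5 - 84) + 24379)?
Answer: √22677 ≈ 150.59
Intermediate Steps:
N(o, A) = -o²/6 - A*o/6 (N(o, A) = -(o*o + o*A)/6 = -(o² + A*o)/6 = -o²/6 - A*o/6)
√(N(-69, 5 - 84) + 24379) = √(-⅙*(-69)*((5 - 84) - 69) + 24379) = √(-⅙*(-69)*(-79 - 69) + 24379) = √(-⅙*(-69)*(-148) + 24379) = √(-1702 + 24379) = √22677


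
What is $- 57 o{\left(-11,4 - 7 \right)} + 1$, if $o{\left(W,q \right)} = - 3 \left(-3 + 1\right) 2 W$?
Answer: $7525$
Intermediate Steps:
$o{\left(W,q \right)} = 12 W$ ($o{\left(W,q \right)} = \left(-3\right) \left(-2\right) 2 W = 6 \cdot 2 W = 12 W$)
$- 57 o{\left(-11,4 - 7 \right)} + 1 = - 57 \cdot 12 \left(-11\right) + 1 = \left(-57\right) \left(-132\right) + 1 = 7524 + 1 = 7525$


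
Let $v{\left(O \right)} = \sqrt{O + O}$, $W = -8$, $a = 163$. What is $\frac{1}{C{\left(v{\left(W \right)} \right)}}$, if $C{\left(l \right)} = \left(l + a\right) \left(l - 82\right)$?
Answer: $- \frac{6691}{89591450} - \frac{81 i}{44795725} \approx -7.4683 \cdot 10^{-5} - 1.8082 \cdot 10^{-6} i$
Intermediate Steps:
$v{\left(O \right)} = \sqrt{2} \sqrt{O}$ ($v{\left(O \right)} = \sqrt{2 O} = \sqrt{2} \sqrt{O}$)
$C{\left(l \right)} = \left(-82 + l\right) \left(163 + l\right)$ ($C{\left(l \right)} = \left(l + 163\right) \left(l - 82\right) = \left(163 + l\right) \left(-82 + l\right) = \left(-82 + l\right) \left(163 + l\right)$)
$\frac{1}{C{\left(v{\left(W \right)} \right)}} = \frac{1}{-13366 + \left(\sqrt{2} \sqrt{-8}\right)^{2} + 81 \sqrt{2} \sqrt{-8}} = \frac{1}{-13366 + \left(\sqrt{2} \cdot 2 i \sqrt{2}\right)^{2} + 81 \sqrt{2} \cdot 2 i \sqrt{2}} = \frac{1}{-13366 + \left(4 i\right)^{2} + 81 \cdot 4 i} = \frac{1}{-13366 - 16 + 324 i} = \frac{1}{-13382 + 324 i} = \frac{-13382 - 324 i}{179182900}$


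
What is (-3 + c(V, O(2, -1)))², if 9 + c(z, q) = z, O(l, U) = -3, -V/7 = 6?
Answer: 2916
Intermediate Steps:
V = -42 (V = -7*6 = -42)
c(z, q) = -9 + z
(-3 + c(V, O(2, -1)))² = (-3 + (-9 - 42))² = (-3 - 51)² = (-54)² = 2916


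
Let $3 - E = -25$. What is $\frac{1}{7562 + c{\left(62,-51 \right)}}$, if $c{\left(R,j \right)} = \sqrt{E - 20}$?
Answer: $\frac{3781}{28591918} - \frac{\sqrt{2}}{28591918} \approx 0.00013219$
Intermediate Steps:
$E = 28$ ($E = 3 - -25 = 3 + 25 = 28$)
$c{\left(R,j \right)} = 2 \sqrt{2}$ ($c{\left(R,j \right)} = \sqrt{28 - 20} = \sqrt{8} = 2 \sqrt{2}$)
$\frac{1}{7562 + c{\left(62,-51 \right)}} = \frac{1}{7562 + 2 \sqrt{2}}$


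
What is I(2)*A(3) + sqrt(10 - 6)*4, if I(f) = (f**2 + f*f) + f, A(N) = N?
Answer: 38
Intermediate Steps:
I(f) = f + 2*f**2 (I(f) = (f**2 + f**2) + f = 2*f**2 + f = f + 2*f**2)
I(2)*A(3) + sqrt(10 - 6)*4 = (2*(1 + 2*2))*3 + sqrt(10 - 6)*4 = (2*(1 + 4))*3 + sqrt(4)*4 = (2*5)*3 + 2*4 = 10*3 + 8 = 30 + 8 = 38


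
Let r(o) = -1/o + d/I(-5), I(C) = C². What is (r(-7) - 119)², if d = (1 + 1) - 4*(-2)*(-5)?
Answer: 443776356/30625 ≈ 14491.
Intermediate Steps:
d = -38 (d = 2 + 8*(-5) = 2 - 40 = -38)
r(o) = -38/25 - 1/o (r(o) = -1/o - 38/((-5)²) = -1/o - 38/25 = -38/25 - 1/o)
(r(-7) - 119)² = ((-38/25 - 1/(-7)) - 119)² = ((-38/25 - 1*(-⅐)) - 119)² = ((-38/25 + ⅐) - 119)² = (-241/175 - 119)² = (-21066/175)² = 443776356/30625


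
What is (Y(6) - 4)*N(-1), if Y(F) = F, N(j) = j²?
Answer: 2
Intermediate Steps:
(Y(6) - 4)*N(-1) = (6 - 4)*(-1)² = 2*1 = 2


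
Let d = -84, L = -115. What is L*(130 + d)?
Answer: -5290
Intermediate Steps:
L*(130 + d) = -115*(130 - 84) = -115*46 = -5290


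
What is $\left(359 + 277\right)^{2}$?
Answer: $404496$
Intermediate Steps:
$\left(359 + 277\right)^{2} = 636^{2} = 404496$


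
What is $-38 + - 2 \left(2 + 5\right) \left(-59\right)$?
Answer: $788$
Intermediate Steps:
$-38 + - 2 \left(2 + 5\right) \left(-59\right) = -38 + \left(-2\right) 7 \left(-59\right) = -38 - -826 = -38 + 826 = 788$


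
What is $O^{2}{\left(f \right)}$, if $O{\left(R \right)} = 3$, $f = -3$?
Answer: $9$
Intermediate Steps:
$O^{2}{\left(f \right)} = 3^{2} = 9$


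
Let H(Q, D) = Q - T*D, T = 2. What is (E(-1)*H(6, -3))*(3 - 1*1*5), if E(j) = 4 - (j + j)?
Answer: -144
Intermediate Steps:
E(j) = 4 - 2*j
H(Q, D) = Q - 2*D
(E(-1)*H(6, -3))*(3 - 1*1*5) = ((4 - 2*(-1))*(6 - 2*(-3)))*(3 - 1*1*5) = ((4 + 2)*(6 + 6))*(3 - 5) = (6*12)*(3 - 1*5) = 72*(3 - 5) = 72*(-2) = -144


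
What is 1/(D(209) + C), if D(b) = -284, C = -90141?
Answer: -1/90425 ≈ -1.1059e-5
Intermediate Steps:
1/(D(209) + C) = 1/(-284 - 90141) = 1/(-90425) = -1/90425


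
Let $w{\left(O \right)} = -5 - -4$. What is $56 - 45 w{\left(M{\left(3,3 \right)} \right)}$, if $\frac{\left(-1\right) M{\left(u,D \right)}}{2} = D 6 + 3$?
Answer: $101$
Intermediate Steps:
$M{\left(u,D \right)} = -6 - 12 D$ ($M{\left(u,D \right)} = - 2 \left(D 6 + 3\right) = - 2 \left(6 D + 3\right) = - 2 \left(3 + 6 D\right) = -6 - 12 D$)
$w{\left(O \right)} = -1$ ($w{\left(O \right)} = -5 + 4 = -1$)
$56 - 45 w{\left(M{\left(3,3 \right)} \right)} = 56 - -45 = 56 + 45 = 101$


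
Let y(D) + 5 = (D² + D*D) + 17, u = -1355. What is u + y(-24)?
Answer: -191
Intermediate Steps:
y(D) = 12 + 2*D² (y(D) = -5 + ((D² + D*D) + 17) = -5 + ((D² + D²) + 17) = -5 + (2*D² + 17) = -5 + (17 + 2*D²) = 12 + 2*D²)
u + y(-24) = -1355 + (12 + 2*(-24)²) = -1355 + (12 + 2*576) = -1355 + (12 + 1152) = -1355 + 1164 = -191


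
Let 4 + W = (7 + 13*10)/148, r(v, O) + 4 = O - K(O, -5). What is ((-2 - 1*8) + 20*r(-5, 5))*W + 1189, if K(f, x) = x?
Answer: 62961/74 ≈ 850.82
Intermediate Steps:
r(v, O) = 1 + O (r(v, O) = -4 + (O - 1*(-5)) = -4 + (O + 5) = -4 + (5 + O) = 1 + O)
W = -455/148 (W = -4 + (7 + 13*10)/148 = -4 + (7 + 130)*(1/148) = -4 + 137*(1/148) = -4 + 137/148 = -455/148 ≈ -3.0743)
((-2 - 1*8) + 20*r(-5, 5))*W + 1189 = ((-2 - 1*8) + 20*(1 + 5))*(-455/148) + 1189 = ((-2 - 8) + 20*6)*(-455/148) + 1189 = (-10 + 120)*(-455/148) + 1189 = 110*(-455/148) + 1189 = -25025/74 + 1189 = 62961/74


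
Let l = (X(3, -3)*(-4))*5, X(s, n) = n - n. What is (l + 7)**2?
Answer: 49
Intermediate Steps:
X(s, n) = 0
l = 0 (l = (0*(-4))*5 = 0*5 = 0)
(l + 7)**2 = (0 + 7)**2 = 7**2 = 49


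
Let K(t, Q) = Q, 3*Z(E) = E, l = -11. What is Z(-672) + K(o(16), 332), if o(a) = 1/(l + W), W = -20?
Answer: 108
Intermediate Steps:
Z(E) = E/3
o(a) = -1/31 (o(a) = 1/(-11 - 20) = 1/(-31) = -1/31)
Z(-672) + K(o(16), 332) = (⅓)*(-672) + 332 = -224 + 332 = 108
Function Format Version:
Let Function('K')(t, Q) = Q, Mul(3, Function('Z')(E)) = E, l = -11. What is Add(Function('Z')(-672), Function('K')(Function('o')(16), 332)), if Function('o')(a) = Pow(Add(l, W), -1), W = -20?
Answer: 108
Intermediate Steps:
Function('Z')(E) = Mul(Rational(1, 3), E)
Function('o')(a) = Rational(-1, 31) (Function('o')(a) = Pow(Add(-11, -20), -1) = Pow(-31, -1) = Rational(-1, 31))
Add(Function('Z')(-672), Function('K')(Function('o')(16), 332)) = Add(Mul(Rational(1, 3), -672), 332) = Add(-224, 332) = 108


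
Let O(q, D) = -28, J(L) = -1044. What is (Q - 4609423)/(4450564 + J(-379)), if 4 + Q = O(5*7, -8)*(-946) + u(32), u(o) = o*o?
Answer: -916383/889904 ≈ -1.0298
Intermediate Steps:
u(o) = o**2
Q = 27508 (Q = -4 + (-28*(-946) + 32**2) = -4 + (26488 + 1024) = -4 + 27512 = 27508)
(Q - 4609423)/(4450564 + J(-379)) = (27508 - 4609423)/(4450564 - 1044) = -4581915/4449520 = -4581915*1/4449520 = -916383/889904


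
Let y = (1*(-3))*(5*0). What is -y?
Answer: 0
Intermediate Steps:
y = 0 (y = -3*0 = 0)
-y = -1*0 = 0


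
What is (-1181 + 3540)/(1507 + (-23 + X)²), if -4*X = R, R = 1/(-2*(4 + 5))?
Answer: 12229056/10551313 ≈ 1.1590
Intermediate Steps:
R = -1/18 (R = 1/(-2*9) = 1/(-18) = -1/18 ≈ -0.055556)
X = 1/72 (X = -¼*(-1/18) = 1/72 ≈ 0.013889)
(-1181 + 3540)/(1507 + (-23 + X)²) = (-1181 + 3540)/(1507 + (-23 + 1/72)²) = 2359/(1507 + (-1655/72)²) = 2359/(1507 + 2739025/5184) = 2359/(10551313/5184) = 2359*(5184/10551313) = 12229056/10551313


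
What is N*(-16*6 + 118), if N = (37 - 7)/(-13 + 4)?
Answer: -220/3 ≈ -73.333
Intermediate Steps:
N = -10/3 (N = 30/(-9) = 30*(-⅑) = -10/3 ≈ -3.3333)
N*(-16*6 + 118) = -10*(-16*6 + 118)/3 = -10*(-96 + 118)/3 = -10/3*22 = -220/3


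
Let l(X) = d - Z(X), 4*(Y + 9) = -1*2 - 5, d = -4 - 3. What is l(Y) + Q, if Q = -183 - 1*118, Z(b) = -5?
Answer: -303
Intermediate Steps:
d = -7
Y = -43/4 (Y = -9 + (-1*2 - 5)/4 = -9 + (-2 - 5)/4 = -9 + (¼)*(-7) = -9 - 7/4 = -43/4 ≈ -10.750)
Q = -301 (Q = -183 - 118 = -301)
l(X) = -2 (l(X) = -7 - 1*(-5) = -7 + 5 = -2)
l(Y) + Q = -2 - 301 = -303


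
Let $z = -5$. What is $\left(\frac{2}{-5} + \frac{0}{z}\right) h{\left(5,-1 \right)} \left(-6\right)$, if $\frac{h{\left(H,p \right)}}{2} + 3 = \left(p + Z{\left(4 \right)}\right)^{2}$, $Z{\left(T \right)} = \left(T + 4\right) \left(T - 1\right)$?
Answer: $\frac{12624}{5} \approx 2524.8$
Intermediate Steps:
$Z{\left(T \right)} = \left(-1 + T\right) \left(4 + T\right)$ ($Z{\left(T \right)} = \left(4 + T\right) \left(-1 + T\right) = \left(-1 + T\right) \left(4 + T\right)$)
$h{\left(H,p \right)} = -6 + 2 \left(24 + p\right)^{2}$ ($h{\left(H,p \right)} = -6 + 2 \left(p + \left(-4 + 4^{2} + 3 \cdot 4\right)\right)^{2} = -6 + 2 \left(p + \left(-4 + 16 + 12\right)\right)^{2} = -6 + 2 \left(p + 24\right)^{2} = -6 + 2 \left(24 + p\right)^{2}$)
$\left(\frac{2}{-5} + \frac{0}{z}\right) h{\left(5,-1 \right)} \left(-6\right) = \left(\frac{2}{-5} + \frac{0}{-5}\right) \left(-6 + 2 \left(24 - 1\right)^{2}\right) \left(-6\right) = \left(2 \left(- \frac{1}{5}\right) + 0 \left(- \frac{1}{5}\right)\right) \left(-6 + 2 \cdot 23^{2}\right) \left(-6\right) = \left(- \frac{2}{5} + 0\right) \left(-6 + 2 \cdot 529\right) \left(-6\right) = - \frac{2 \left(-6 + 1058\right)}{5} \left(-6\right) = \left(- \frac{2}{5}\right) 1052 \left(-6\right) = \left(- \frac{2104}{5}\right) \left(-6\right) = \frac{12624}{5}$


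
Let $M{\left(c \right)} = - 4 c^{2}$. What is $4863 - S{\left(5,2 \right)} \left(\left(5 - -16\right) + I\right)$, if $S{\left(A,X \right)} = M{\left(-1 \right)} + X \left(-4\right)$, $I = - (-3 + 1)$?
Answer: $5139$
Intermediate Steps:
$I = 2$ ($I = \left(-1\right) \left(-2\right) = 2$)
$S{\left(A,X \right)} = -4 - 4 X$ ($S{\left(A,X \right)} = - 4 \left(-1\right)^{2} + X \left(-4\right) = \left(-4\right) 1 - 4 X = -4 - 4 X$)
$4863 - S{\left(5,2 \right)} \left(\left(5 - -16\right) + I\right) = 4863 - \left(-4 - 8\right) \left(\left(5 - -16\right) + 2\right) = 4863 - \left(-4 - 8\right) \left(\left(5 + 16\right) + 2\right) = 4863 - - 12 \left(21 + 2\right) = 4863 - \left(-12\right) 23 = 4863 - -276 = 4863 + 276 = 5139$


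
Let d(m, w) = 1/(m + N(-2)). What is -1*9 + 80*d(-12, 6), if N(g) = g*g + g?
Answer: -17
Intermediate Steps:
N(g) = g + g² (N(g) = g² + g = g + g²)
d(m, w) = 1/(2 + m) (d(m, w) = 1/(m - 2*(1 - 2)) = 1/(m - 2*(-1)) = 1/(m + 2) = 1/(2 + m))
-1*9 + 80*d(-12, 6) = -1*9 + 80/(2 - 12) = -9 + 80/(-10) = -9 + 80*(-⅒) = -9 - 8 = -17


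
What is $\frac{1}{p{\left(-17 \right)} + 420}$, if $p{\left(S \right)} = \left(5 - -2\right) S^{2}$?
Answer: $\frac{1}{2443} \approx 0.00040933$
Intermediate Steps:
$p{\left(S \right)} = 7 S^{2}$ ($p{\left(S \right)} = \left(5 + 2\right) S^{2} = 7 S^{2}$)
$\frac{1}{p{\left(-17 \right)} + 420} = \frac{1}{7 \left(-17\right)^{2} + 420} = \frac{1}{7 \cdot 289 + 420} = \frac{1}{2023 + 420} = \frac{1}{2443}$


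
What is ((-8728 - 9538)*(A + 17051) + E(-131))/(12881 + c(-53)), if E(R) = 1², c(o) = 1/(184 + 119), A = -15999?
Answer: -5822396793/3902944 ≈ -1491.8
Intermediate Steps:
c(o) = 1/303
E(R) = 1
((-8728 - 9538)*(A + 17051) + E(-131))/(12881 + c(-53)) = ((-8728 - 9538)*(-15999 + 17051) + 1)/(12881 + 1/303) = (-18266*1052 + 1)/(3902944/303) = (-19215832 + 1)*(303/3902944) = -19215831*303/3902944 = -5822396793/3902944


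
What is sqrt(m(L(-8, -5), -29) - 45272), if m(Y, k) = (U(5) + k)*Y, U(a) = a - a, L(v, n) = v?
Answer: 4*I*sqrt(2815) ≈ 212.23*I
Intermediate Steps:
U(a) = 0
m(Y, k) = Y*k (m(Y, k) = (0 + k)*Y = k*Y = Y*k)
sqrt(m(L(-8, -5), -29) - 45272) = sqrt(-8*(-29) - 45272) = sqrt(232 - 45272) = sqrt(-45040) = 4*I*sqrt(2815)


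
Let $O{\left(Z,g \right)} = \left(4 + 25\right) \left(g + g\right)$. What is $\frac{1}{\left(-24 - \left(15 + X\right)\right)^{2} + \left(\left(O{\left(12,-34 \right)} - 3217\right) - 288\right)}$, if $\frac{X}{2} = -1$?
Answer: $- \frac{1}{4108} \approx -0.00024343$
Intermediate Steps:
$X = -2$ ($X = 2 \left(-1\right) = -2$)
$O{\left(Z,g \right)} = 58 g$ ($O{\left(Z,g \right)} = 29 \cdot 2 g = 58 g$)
$\frac{1}{\left(-24 - \left(15 + X\right)\right)^{2} + \left(\left(O{\left(12,-34 \right)} - 3217\right) - 288\right)} = \frac{1}{\left(-24 - 13\right)^{2} + \left(\left(58 \left(-34\right) - 3217\right) - 288\right)} = \frac{1}{\left(-24 + \left(-15 + 2\right)\right)^{2} - 5477} = \frac{1}{\left(-24 - 13\right)^{2} - 5477} = \frac{1}{\left(-37\right)^{2} - 5477} = \frac{1}{1369 - 5477} = \frac{1}{-4108} = - \frac{1}{4108}$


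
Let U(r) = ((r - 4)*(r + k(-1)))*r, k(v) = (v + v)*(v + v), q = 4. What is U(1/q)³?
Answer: -16581375/262144 ≈ -63.253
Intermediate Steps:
k(v) = 4*v² (k(v) = (2*v)*(2*v) = 4*v²)
U(r) = r*(-4 + r)*(4 + r) (U(r) = ((r - 4)*(r + 4*(-1)²))*r = ((-4 + r)*(r + 4*1))*r = ((-4 + r)*(r + 4))*r = ((-4 + r)*(4 + r))*r = r*(-4 + r)*(4 + r))
U(1/q)³ = ((-16 + (1/4)²)/4)³ = ((-16 + (¼)²)/4)³ = ((-16 + 1/16)/4)³ = ((¼)*(-255/16))³ = (-255/64)³ = -16581375/262144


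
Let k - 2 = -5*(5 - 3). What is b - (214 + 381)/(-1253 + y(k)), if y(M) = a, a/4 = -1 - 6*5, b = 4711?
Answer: 381626/81 ≈ 4711.4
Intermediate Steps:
k = -8 (k = 2 - 5*(5 - 3) = 2 - 5*2 = 2 - 10 = -8)
a = -124 (a = 4*(-1 - 6*5) = 4*(-1 - 1*30) = 4*(-1 - 30) = 4*(-31) = -124)
y(M) = -124
b - (214 + 381)/(-1253 + y(k)) = 4711 - (214 + 381)/(-1253 - 124) = 4711 - 595/(-1377) = 4711 - 595*(-1)/1377 = 4711 - 1*(-35/81) = 4711 + 35/81 = 381626/81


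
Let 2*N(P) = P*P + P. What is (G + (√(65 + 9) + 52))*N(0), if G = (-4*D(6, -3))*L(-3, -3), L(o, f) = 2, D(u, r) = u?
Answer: 0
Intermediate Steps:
N(P) = P/2 + P²/2 (N(P) = (P*P + P)/2 = (P² + P)/2 = (P + P²)/2 = P/2 + P²/2)
G = -48 (G = -4*6*2 = -24*2 = -48)
(G + (√(65 + 9) + 52))*N(0) = (-48 + (√(65 + 9) + 52))*((½)*0*(1 + 0)) = (-48 + (√74 + 52))*((½)*0*1) = (-48 + (52 + √74))*0 = (4 + √74)*0 = 0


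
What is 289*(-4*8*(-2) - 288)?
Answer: -64736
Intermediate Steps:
289*(-4*8*(-2) - 288) = 289*(-32*(-2) - 288) = 289*(64 - 288) = 289*(-224) = -64736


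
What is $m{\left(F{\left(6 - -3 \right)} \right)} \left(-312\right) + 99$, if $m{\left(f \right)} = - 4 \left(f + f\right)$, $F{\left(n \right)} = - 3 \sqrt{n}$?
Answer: $-22365$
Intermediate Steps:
$m{\left(f \right)} = - 8 f$ ($m{\left(f \right)} = - 4 \cdot 2 f = - 8 f$)
$m{\left(F{\left(6 - -3 \right)} \right)} \left(-312\right) + 99 = - 8 \left(- 3 \sqrt{6 - -3}\right) \left(-312\right) + 99 = - 8 \left(- 3 \sqrt{6 + 3}\right) \left(-312\right) + 99 = - 8 \left(- 3 \sqrt{9}\right) \left(-312\right) + 99 = - 8 \left(\left(-3\right) 3\right) \left(-312\right) + 99 = \left(-8\right) \left(-9\right) \left(-312\right) + 99 = 72 \left(-312\right) + 99 = -22464 + 99 = -22365$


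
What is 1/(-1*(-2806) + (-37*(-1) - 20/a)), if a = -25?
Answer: 5/14219 ≈ 0.00035164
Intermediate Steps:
1/(-1*(-2806) + (-37*(-1) - 20/a)) = 1/(-1*(-2806) + (-37*(-1) - 20/(-25))) = 1/(2806 + (37 - 20*(-1/25))) = 1/(2806 + (37 + 4/5)) = 1/(2806 + 189/5) = 1/(14219/5) = 5/14219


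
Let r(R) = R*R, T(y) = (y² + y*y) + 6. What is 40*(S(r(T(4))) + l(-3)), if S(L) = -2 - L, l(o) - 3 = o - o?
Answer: -57720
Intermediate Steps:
T(y) = 6 + 2*y² (T(y) = (y² + y²) + 6 = 2*y² + 6 = 6 + 2*y²)
r(R) = R²
l(o) = 3 (l(o) = 3 + (o - o) = 3 + 0 = 3)
40*(S(r(T(4))) + l(-3)) = 40*((-2 - (6 + 2*4²)²) + 3) = 40*((-2 - (6 + 2*16)²) + 3) = 40*((-2 - (6 + 32)²) + 3) = 40*((-2 - 1*38²) + 3) = 40*((-2 - 1*1444) + 3) = 40*((-2 - 1444) + 3) = 40*(-1446 + 3) = 40*(-1443) = -57720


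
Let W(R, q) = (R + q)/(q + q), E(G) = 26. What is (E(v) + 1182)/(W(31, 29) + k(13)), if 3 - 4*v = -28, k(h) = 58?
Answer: 4379/214 ≈ 20.463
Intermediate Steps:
v = 31/4 (v = 3/4 - 1/4*(-28) = 3/4 + 7 = 31/4 ≈ 7.7500)
W(R, q) = (R + q)/(2*q) (W(R, q) = (R + q)/((2*q)) = (R + q)*(1/(2*q)) = (R + q)/(2*q))
(E(v) + 1182)/(W(31, 29) + k(13)) = (26 + 1182)/((1/2)*(31 + 29)/29 + 58) = 1208/((1/2)*(1/29)*60 + 58) = 1208/(30/29 + 58) = 1208/(1712/29) = 1208*(29/1712) = 4379/214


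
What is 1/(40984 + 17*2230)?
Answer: 1/78894 ≈ 1.2675e-5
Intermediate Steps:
1/(40984 + 17*2230) = 1/(40984 + 37910) = 1/78894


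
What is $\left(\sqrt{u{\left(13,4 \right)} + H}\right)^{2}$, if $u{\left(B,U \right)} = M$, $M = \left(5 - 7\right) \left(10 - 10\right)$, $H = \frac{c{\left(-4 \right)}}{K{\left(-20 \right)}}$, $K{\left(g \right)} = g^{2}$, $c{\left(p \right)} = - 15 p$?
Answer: $\frac{3}{20} \approx 0.15$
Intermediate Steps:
$H = \frac{3}{20}$ ($H = \frac{\left(-15\right) \left(-4\right)}{\left(-20\right)^{2}} = \frac{60}{400} = 60 \cdot \frac{1}{400} = \frac{3}{20} \approx 0.15$)
$M = 0$ ($M = \left(-2\right) 0 = 0$)
$u{\left(B,U \right)} = 0$
$\left(\sqrt{u{\left(13,4 \right)} + H}\right)^{2} = \left(\sqrt{0 + \frac{3}{20}}\right)^{2} = \left(\sqrt{\frac{3}{20}}\right)^{2} = \left(\frac{\sqrt{15}}{10}\right)^{2} = \frac{3}{20}$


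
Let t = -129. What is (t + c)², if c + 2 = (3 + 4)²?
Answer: 6724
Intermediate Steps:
c = 47 (c = -2 + (3 + 4)² = -2 + 7² = -2 + 49 = 47)
(t + c)² = (-129 + 47)² = (-82)² = 6724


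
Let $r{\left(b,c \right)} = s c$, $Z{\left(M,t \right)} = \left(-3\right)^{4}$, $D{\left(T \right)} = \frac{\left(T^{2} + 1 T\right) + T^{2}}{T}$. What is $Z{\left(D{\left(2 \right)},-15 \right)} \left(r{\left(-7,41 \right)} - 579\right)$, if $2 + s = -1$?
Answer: $-56862$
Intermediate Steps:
$D{\left(T \right)} = \frac{T + 2 T^{2}}{T}$ ($D{\left(T \right)} = \frac{\left(T^{2} + T\right) + T^{2}}{T} = \frac{\left(T + T^{2}\right) + T^{2}}{T} = \frac{T + 2 T^{2}}{T}$)
$s = -3$ ($s = -2 - 1 = -3$)
$Z{\left(M,t \right)} = 81$
$r{\left(b,c \right)} = - 3 c$
$Z{\left(D{\left(2 \right)},-15 \right)} \left(r{\left(-7,41 \right)} - 579\right) = 81 \left(\left(-3\right) 41 - 579\right) = 81 \left(-123 - 579\right) = 81 \left(-702\right) = -56862$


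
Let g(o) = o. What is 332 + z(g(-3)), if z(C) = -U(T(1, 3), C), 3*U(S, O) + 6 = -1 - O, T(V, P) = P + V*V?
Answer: 1000/3 ≈ 333.33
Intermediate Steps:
T(V, P) = P + V**2
U(S, O) = -7/3 - O/3 (U(S, O) = -2 + (-1 - O)/3 = -2 + (-1/3 - O/3) = -7/3 - O/3)
z(C) = 7/3 + C/3 (z(C) = -(-7/3 - C/3) = 7/3 + C/3)
332 + z(g(-3)) = 332 + (7/3 + (1/3)*(-3)) = 332 + (7/3 - 1) = 332 + 4/3 = 1000/3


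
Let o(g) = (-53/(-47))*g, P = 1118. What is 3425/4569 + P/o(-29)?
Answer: -234818449/7022553 ≈ -33.438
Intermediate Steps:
o(g) = 53*g/47 (o(g) = (-53*(-1/47))*g = 53*g/47)
3425/4569 + P/o(-29) = 3425/4569 + 1118/(((53/47)*(-29))) = 3425*(1/4569) + 1118/(-1537/47) = 3425/4569 + 1118*(-47/1537) = 3425/4569 - 52546/1537 = -234818449/7022553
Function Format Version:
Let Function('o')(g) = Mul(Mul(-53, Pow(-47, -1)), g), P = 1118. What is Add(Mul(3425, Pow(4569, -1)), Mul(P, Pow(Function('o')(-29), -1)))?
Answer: Rational(-234818449, 7022553) ≈ -33.438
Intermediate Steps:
Function('o')(g) = Mul(Rational(53, 47), g) (Function('o')(g) = Mul(Mul(-53, Rational(-1, 47)), g) = Mul(Rational(53, 47), g))
Add(Mul(3425, Pow(4569, -1)), Mul(P, Pow(Function('o')(-29), -1))) = Add(Mul(3425, Pow(4569, -1)), Mul(1118, Pow(Mul(Rational(53, 47), -29), -1))) = Add(Mul(3425, Rational(1, 4569)), Mul(1118, Pow(Rational(-1537, 47), -1))) = Add(Rational(3425, 4569), Mul(1118, Rational(-47, 1537))) = Add(Rational(3425, 4569), Rational(-52546, 1537)) = Rational(-234818449, 7022553)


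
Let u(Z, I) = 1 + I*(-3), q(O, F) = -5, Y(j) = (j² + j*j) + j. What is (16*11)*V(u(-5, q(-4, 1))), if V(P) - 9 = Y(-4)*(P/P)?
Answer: 6512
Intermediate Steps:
Y(j) = j + 2*j² (Y(j) = (j² + j²) + j = 2*j² + j = j + 2*j²)
u(Z, I) = 1 - 3*I
V(P) = 37 (V(P) = 9 + (-4*(1 + 2*(-4)))*(P/P) = 9 - 4*(1 - 8)*1 = 9 - 4*(-7)*1 = 9 + 28*1 = 9 + 28 = 37)
(16*11)*V(u(-5, q(-4, 1))) = (16*11)*37 = 176*37 = 6512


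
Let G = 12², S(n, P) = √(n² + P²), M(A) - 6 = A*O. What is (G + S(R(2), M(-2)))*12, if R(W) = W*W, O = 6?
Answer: 1728 + 24*√13 ≈ 1814.5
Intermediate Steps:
R(W) = W²
M(A) = 6 + 6*A (M(A) = 6 + A*6 = 6 + 6*A)
S(n, P) = √(P² + n²)
G = 144
(G + S(R(2), M(-2)))*12 = (144 + √((6 + 6*(-2))² + (2²)²))*12 = (144 + √((6 - 12)² + 4²))*12 = (144 + √((-6)² + 16))*12 = (144 + √(36 + 16))*12 = (144 + √52)*12 = (144 + 2*√13)*12 = 1728 + 24*√13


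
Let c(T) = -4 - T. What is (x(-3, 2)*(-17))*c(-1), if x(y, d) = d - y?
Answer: 255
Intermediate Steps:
(x(-3, 2)*(-17))*c(-1) = ((2 - 1*(-3))*(-17))*(-4 - 1*(-1)) = ((2 + 3)*(-17))*(-4 + 1) = (5*(-17))*(-3) = -85*(-3) = 255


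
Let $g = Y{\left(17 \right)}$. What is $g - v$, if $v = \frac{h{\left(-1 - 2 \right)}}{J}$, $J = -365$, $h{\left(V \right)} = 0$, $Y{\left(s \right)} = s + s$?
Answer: $34$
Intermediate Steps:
$Y{\left(s \right)} = 2 s$
$g = 34$ ($g = 2 \cdot 17 = 34$)
$v = 0$ ($v = \frac{0}{-365} = 0 \left(- \frac{1}{365}\right) = 0$)
$g - v = 34 - 0 = 34 + 0 = 34$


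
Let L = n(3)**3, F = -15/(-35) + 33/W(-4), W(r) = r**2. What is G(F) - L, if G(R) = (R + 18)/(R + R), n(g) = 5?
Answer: -7495/62 ≈ -120.89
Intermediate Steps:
F = 279/112 (F = -15/(-35) + 33/((-4)**2) = -15*(-1/35) + 33/16 = 3/7 + 33*(1/16) = 3/7 + 33/16 = 279/112 ≈ 2.4911)
G(R) = (18 + R)/(2*R) (G(R) = (18 + R)/((2*R)) = (18 + R)*(1/(2*R)) = (18 + R)/(2*R))
L = 125 (L = 5**3 = 125)
G(F) - L = (18 + 279/112)/(2*(279/112)) - 1*125 = (1/2)*(112/279)*(2295/112) - 125 = 255/62 - 125 = -7495/62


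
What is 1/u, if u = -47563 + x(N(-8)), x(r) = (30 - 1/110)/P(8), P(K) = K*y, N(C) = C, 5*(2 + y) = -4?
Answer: -2464/117198531 ≈ -2.1024e-5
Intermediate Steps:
y = -14/5 (y = -2 + (⅕)*(-4) = -2 - ⅘ = -14/5 ≈ -2.8000)
P(K) = -14*K/5 (P(K) = K*(-14/5) = -14*K/5)
x(r) = -3299/2464 (x(r) = (30 - 1/110)/((-14/5*8)) = (30 - 1*1/110)/(-112/5) = (30 - 1/110)*(-5/112) = (3299/110)*(-5/112) = -3299/2464)
u = -117198531/2464 (u = -47563 - 3299/2464 = -117198531/2464 ≈ -47564.)
1/u = 1/(-117198531/2464) = -2464/117198531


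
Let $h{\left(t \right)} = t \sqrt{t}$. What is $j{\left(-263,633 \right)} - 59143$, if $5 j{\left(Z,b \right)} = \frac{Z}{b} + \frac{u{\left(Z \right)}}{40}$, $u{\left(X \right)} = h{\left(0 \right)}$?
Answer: $- \frac{187187858}{3165} \approx -59143.0$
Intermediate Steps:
$h{\left(t \right)} = t^{\frac{3}{2}}$
$u{\left(X \right)} = 0$ ($u{\left(X \right)} = 0^{\frac{3}{2}} = 0$)
$j{\left(Z,b \right)} = \frac{Z}{5 b}$ ($j{\left(Z,b \right)} = \frac{\frac{Z}{b} + \frac{0}{40}}{5} = \frac{\frac{Z}{b} + 0 \cdot \frac{1}{40}}{5} = \frac{\frac{Z}{b} + 0}{5} = \frac{Z \frac{1}{b}}{5} = \frac{Z}{5 b}$)
$j{\left(-263,633 \right)} - 59143 = \frac{1}{5} \left(-263\right) \frac{1}{633} - 59143 = - \frac{263}{3165} - 59143 = - \frac{187187858}{3165}$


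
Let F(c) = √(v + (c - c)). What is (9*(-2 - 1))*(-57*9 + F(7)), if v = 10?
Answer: 13851 - 27*√10 ≈ 13766.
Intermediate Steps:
F(c) = √10 (F(c) = √(10 + (c - c)) = √(10 + 0) = √10)
(9*(-2 - 1))*(-57*9 + F(7)) = (9*(-2 - 1))*(-57*9 + √10) = (9*(-3))*(-513 + √10) = -27*(-513 + √10) = 13851 - 27*√10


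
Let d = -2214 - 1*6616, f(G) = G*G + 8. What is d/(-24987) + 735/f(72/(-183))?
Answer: 68605758365/758205528 ≈ 90.484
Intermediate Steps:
f(G) = 8 + G**2 (f(G) = G**2 + 8 = 8 + G**2)
d = -8830 (d = -2214 - 6616 = -8830)
d/(-24987) + 735/f(72/(-183)) = -8830/(-24987) + 735/(8 + (72/(-183))**2) = -8830*(-1/24987) + 735/(8 + (72*(-1/183))**2) = 8830/24987 + 735/(8 + (-24/61)**2) = 8830/24987 + 735/(8 + 576/3721) = 8830/24987 + 735/(30344/3721) = 8830/24987 + 735*(3721/30344) = 8830/24987 + 2734935/30344 = 68605758365/758205528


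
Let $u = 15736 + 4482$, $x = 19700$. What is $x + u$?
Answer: $39918$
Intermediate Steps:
$u = 20218$
$x + u = 19700 + 20218 = 39918$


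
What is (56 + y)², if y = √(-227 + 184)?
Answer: (56 + I*√43)² ≈ 3093.0 + 734.43*I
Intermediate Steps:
y = I*√43 (y = √(-43) = I*√43 ≈ 6.5574*I)
(56 + y)² = (56 + I*√43)²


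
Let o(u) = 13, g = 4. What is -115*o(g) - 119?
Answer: -1614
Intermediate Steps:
-115*o(g) - 119 = -115*13 - 119 = -1495 - 119 = -1614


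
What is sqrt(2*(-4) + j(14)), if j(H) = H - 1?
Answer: sqrt(5) ≈ 2.2361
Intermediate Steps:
j(H) = -1 + H
sqrt(2*(-4) + j(14)) = sqrt(2*(-4) + (-1 + 14)) = sqrt(-8 + 13) = sqrt(5)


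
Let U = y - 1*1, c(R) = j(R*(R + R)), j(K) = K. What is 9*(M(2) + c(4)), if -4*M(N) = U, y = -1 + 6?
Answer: 279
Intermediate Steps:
c(R) = 2*R**2 (c(R) = R*(R + R) = R*(2*R) = 2*R**2)
y = 5
U = 4 (U = 5 - 1*1 = 5 - 1 = 4)
M(N) = -1 (M(N) = -1/4*4 = -1)
9*(M(2) + c(4)) = 9*(-1 + 2*4**2) = 9*(-1 + 2*16) = 9*(-1 + 32) = 9*31 = 279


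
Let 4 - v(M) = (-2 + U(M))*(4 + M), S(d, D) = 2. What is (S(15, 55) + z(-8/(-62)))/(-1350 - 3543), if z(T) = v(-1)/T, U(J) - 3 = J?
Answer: -11/1631 ≈ -0.0067443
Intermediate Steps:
U(J) = 3 + J
v(M) = 4 - (1 + M)*(4 + M) (v(M) = 4 - (-2 + (3 + M))*(4 + M) = 4 - (1 + M)*(4 + M))
z(T) = 4/T (z(T) = (-(-5 - 1*(-1)))/T = (-(-5 + 1))/T = (-1*(-4))/T = 4/T)
(S(15, 55) + z(-8/(-62)))/(-1350 - 3543) = (2 + 4/((-8/(-62))))/(-1350 - 3543) = (2 + 4/((-8*(-1/62))))/(-4893) = (2 + 4/(4/31))*(-1/4893) = (2 + 4*(31/4))*(-1/4893) = (2 + 31)*(-1/4893) = 33*(-1/4893) = -11/1631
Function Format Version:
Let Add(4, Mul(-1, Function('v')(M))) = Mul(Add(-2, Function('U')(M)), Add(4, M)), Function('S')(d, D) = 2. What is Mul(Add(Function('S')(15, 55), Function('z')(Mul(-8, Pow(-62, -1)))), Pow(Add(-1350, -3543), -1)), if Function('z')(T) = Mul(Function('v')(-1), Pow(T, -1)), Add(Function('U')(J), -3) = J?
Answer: Rational(-11, 1631) ≈ -0.0067443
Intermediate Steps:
Function('U')(J) = Add(3, J)
Function('v')(M) = Add(4, Mul(-1, Add(1, M), Add(4, M))) (Function('v')(M) = Add(4, Mul(-1, Mul(Add(-2, Add(3, M)), Add(4, M)))) = Add(4, Mul(-1, Mul(Add(1, M), Add(4, M)))) = Add(4, Mul(-1, Add(1, M), Add(4, M))))
Function('z')(T) = Mul(4, Pow(T, -1)) (Function('z')(T) = Mul(Mul(-1, Add(-5, Mul(-1, -1))), Pow(T, -1)) = Mul(Mul(-1, Add(-5, 1)), Pow(T, -1)) = Mul(Mul(-1, -4), Pow(T, -1)) = Mul(4, Pow(T, -1)))
Mul(Add(Function('S')(15, 55), Function('z')(Mul(-8, Pow(-62, -1)))), Pow(Add(-1350, -3543), -1)) = Mul(Add(2, Mul(4, Pow(Mul(-8, Pow(-62, -1)), -1))), Pow(Add(-1350, -3543), -1)) = Mul(Add(2, Mul(4, Pow(Mul(-8, Rational(-1, 62)), -1))), Pow(-4893, -1)) = Mul(Add(2, Mul(4, Pow(Rational(4, 31), -1))), Rational(-1, 4893)) = Mul(Add(2, Mul(4, Rational(31, 4))), Rational(-1, 4893)) = Mul(Add(2, 31), Rational(-1, 4893)) = Mul(33, Rational(-1, 4893)) = Rational(-11, 1631)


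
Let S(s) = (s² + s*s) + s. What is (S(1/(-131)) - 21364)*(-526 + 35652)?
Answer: -12878165749358/17161 ≈ -7.5043e+8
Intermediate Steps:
S(s) = s + 2*s² (S(s) = (s² + s²) + s = 2*s² + s = s + 2*s²)
(S(1/(-131)) - 21364)*(-526 + 35652) = ((1 + 2/(-131))/(-131) - 21364)*(-526 + 35652) = (-(1 + 2*(-1/131))/131 - 21364)*35126 = (-(1 - 2/131)/131 - 21364)*35126 = (-1/131*129/131 - 21364)*35126 = (-129/17161 - 21364)*35126 = -366627733/17161*35126 = -12878165749358/17161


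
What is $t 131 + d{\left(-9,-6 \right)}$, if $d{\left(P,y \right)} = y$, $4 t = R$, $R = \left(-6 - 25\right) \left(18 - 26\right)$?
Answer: $8116$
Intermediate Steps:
$R = 248$ ($R = \left(-31\right) \left(-8\right) = 248$)
$t = 62$ ($t = \frac{1}{4} \cdot 248 = 62$)
$t 131 + d{\left(-9,-6 \right)} = 62 \cdot 131 - 6 = 8122 - 6 = 8116$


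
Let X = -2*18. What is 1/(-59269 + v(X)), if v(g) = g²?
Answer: -1/57973 ≈ -1.7249e-5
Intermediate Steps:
X = -36
1/(-59269 + v(X)) = 1/(-59269 + (-36)²) = 1/(-59269 + 1296) = 1/(-57973) = -1/57973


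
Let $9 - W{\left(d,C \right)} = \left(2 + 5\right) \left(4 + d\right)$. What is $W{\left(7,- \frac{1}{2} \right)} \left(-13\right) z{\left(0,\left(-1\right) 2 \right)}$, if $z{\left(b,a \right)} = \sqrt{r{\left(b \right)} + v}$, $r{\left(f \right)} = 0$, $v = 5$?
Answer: $884 \sqrt{5} \approx 1976.7$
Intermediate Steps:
$W{\left(d,C \right)} = -19 - 7 d$ ($W{\left(d,C \right)} = 9 - \left(2 + 5\right) \left(4 + d\right) = 9 - 7 \left(4 + d\right) = 9 - \left(28 + 7 d\right) = -19 - 7 d$)
$z{\left(b,a \right)} = \sqrt{5}$ ($z{\left(b,a \right)} = \sqrt{0 + 5} = \sqrt{5}$)
$W{\left(7,- \frac{1}{2} \right)} \left(-13\right) z{\left(0,\left(-1\right) 2 \right)} = \left(-19 - 49\right) \left(-13\right) \sqrt{5} = \left(-68\right) \left(-13\right) \sqrt{5} = 884 \sqrt{5}$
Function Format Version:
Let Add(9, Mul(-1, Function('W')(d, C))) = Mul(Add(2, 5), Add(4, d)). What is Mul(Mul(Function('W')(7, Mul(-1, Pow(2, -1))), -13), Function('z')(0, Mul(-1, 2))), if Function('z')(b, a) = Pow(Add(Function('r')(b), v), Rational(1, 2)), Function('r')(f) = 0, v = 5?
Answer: Mul(884, Pow(5, Rational(1, 2))) ≈ 1976.7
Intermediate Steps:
Function('W')(d, C) = Add(-19, Mul(-7, d)) (Function('W')(d, C) = Add(9, Mul(-1, Mul(Add(2, 5), Add(4, d)))) = Add(9, Mul(-1, Mul(7, Add(4, d)))) = Add(9, Mul(-1, Add(28, Mul(7, d)))) = Add(9, Add(-28, Mul(-7, d))) = Add(-19, Mul(-7, d)))
Function('z')(b, a) = Pow(5, Rational(1, 2)) (Function('z')(b, a) = Pow(Add(0, 5), Rational(1, 2)) = Pow(5, Rational(1, 2)))
Mul(Mul(Function('W')(7, Mul(-1, Pow(2, -1))), -13), Function('z')(0, Mul(-1, 2))) = Mul(Mul(Add(-19, Mul(-7, 7)), -13), Pow(5, Rational(1, 2))) = Mul(Mul(Add(-19, -49), -13), Pow(5, Rational(1, 2))) = Mul(Mul(-68, -13), Pow(5, Rational(1, 2))) = Mul(884, Pow(5, Rational(1, 2)))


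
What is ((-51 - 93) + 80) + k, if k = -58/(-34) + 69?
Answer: 114/17 ≈ 6.7059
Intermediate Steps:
k = 1202/17 (k = -58*(-1/34) + 69 = 29/17 + 69 = 1202/17 ≈ 70.706)
((-51 - 93) + 80) + k = ((-51 - 93) + 80) + 1202/17 = (-144 + 80) + 1202/17 = -64 + 1202/17 = 114/17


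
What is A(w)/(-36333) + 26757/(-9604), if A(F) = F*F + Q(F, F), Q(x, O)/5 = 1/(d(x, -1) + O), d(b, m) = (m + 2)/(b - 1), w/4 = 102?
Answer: -426913027779349/57944283613524 ≈ -7.3676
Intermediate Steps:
w = 408 (w = 4*102 = 408)
d(b, m) = (2 + m)/(-1 + b)
Q(x, O) = 5/(O + 1/(-1 + x)) (Q(x, O) = 5/((2 - 1)/(-1 + x) + O) = 5/(1/(-1 + x) + O) = 5/(O + 1/(-1 + x)))
A(F) = F**2 + 5*(-1 + F)/(1 + F*(-1 + F)) (A(F) = F*F + 5*(-1 + F)/(1 + F*(-1 + F)) = F**2 + 5*(-1 + F)/(1 + F*(-1 + F)))
A(w)/(-36333) + 26757/(-9604) = (408**2 + 5/(408 + 1/(-1 + 408)))/(-36333) + 26757/(-9604) = (166464 + 5/(408 + 1/407))*(-1/36333) + 26757*(-1/9604) = (166464 + 5/(408 + 1/407))*(-1/36333) - 26757/9604 = (166464 + 5/(166057/407))*(-1/36333) - 26757/9604 = (166464 + 5*(407/166057))*(-1/36333) - 26757/9604 = (166464 + 2035/166057)*(-1/36333) - 26757/9604 = (27642514483/166057)*(-1/36333) - 26757/9604 = -27642514483/6033348981 - 26757/9604 = -426913027779349/57944283613524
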